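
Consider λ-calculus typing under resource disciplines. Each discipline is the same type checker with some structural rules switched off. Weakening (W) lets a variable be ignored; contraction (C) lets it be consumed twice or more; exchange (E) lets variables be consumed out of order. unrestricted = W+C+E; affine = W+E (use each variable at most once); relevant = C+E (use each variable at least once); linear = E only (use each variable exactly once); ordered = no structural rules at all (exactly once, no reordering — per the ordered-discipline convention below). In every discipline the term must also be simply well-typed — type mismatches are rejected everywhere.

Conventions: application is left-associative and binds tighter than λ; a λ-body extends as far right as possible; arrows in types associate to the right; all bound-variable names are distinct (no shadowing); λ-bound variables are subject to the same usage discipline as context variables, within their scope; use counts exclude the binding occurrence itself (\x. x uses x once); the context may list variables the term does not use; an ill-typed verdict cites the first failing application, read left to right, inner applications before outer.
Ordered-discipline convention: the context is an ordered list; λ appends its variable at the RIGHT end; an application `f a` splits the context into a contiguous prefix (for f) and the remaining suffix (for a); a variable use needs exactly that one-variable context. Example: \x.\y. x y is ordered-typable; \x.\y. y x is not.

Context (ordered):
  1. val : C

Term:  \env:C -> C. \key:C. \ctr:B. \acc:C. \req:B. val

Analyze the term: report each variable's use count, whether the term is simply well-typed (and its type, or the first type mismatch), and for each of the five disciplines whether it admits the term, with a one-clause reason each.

usage: val=1; env (λ-bound)=0; key (λ-bound)=0; ctr (λ-bound)=0; acc (λ-bound)=0; req (λ-bound)=0
left-to-right use order: val
typing: well-typed at (C -> C) -> C -> B -> C -> B -> C
ordered: ✗ — needs weakening: env, key, ctr, acc, req unused
linear: ✗ — needs weakening: env, key, ctr, acc, req unused
affine: ✓ — no duplicate uses among val, env, key, ctr, acc, req
relevant: ✗ — needs weakening: env, key, ctr, acc, req unused
unrestricted: ✓ — typability at (C -> C) -> C -> B -> C -> B -> C is all that's needed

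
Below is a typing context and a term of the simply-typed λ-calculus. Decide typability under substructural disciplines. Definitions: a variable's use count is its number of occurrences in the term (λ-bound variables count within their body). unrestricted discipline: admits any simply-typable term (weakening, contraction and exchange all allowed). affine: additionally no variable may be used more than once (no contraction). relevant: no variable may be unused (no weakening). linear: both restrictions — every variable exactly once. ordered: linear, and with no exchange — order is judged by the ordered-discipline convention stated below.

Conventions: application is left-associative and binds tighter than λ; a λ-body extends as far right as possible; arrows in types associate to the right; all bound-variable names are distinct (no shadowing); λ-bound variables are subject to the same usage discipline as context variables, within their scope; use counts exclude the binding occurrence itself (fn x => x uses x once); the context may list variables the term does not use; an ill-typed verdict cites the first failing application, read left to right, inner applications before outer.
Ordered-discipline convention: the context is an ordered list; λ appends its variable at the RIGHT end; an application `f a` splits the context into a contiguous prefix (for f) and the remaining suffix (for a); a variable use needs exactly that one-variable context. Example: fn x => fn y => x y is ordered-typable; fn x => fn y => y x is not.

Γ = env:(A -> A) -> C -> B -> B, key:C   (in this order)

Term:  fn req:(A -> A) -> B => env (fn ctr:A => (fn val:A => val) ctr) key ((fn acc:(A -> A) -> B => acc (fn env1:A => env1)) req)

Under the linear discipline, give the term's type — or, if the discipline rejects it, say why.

term : ((A -> A) -> B) -> B
usage: env=1, key=1, req [bound]=1, ctr [bound]=1, val [bound]=1, acc [bound]=1, env1 [bound]=1
use order (left to right): env, val, ctr, key, acc, env1, req
typing: the term checks, with type ((A -> A) -> B) -> B
across the five disciplines: ordered ✓ · linear ✓ · affine ✓ · relevant ✓ · unrestricted ✓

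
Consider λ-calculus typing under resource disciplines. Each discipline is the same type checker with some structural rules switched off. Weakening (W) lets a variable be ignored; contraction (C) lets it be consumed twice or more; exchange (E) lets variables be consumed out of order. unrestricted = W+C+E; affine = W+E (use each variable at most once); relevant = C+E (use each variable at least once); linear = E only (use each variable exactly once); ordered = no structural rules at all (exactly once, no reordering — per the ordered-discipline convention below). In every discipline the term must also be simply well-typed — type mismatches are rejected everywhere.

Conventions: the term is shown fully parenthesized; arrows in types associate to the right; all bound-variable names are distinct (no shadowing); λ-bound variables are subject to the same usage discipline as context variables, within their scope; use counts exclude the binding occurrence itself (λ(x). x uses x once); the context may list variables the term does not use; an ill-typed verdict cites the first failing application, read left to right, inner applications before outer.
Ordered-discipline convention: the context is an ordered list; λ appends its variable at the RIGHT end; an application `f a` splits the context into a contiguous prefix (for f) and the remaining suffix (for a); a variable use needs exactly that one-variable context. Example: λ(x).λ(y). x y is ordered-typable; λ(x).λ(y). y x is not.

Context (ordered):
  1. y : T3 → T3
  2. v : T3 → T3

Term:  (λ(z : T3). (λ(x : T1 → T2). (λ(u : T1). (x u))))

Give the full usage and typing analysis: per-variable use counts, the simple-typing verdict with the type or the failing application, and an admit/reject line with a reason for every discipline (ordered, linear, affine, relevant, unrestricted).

counts: y ×0, v ×0, z [bound] ×0, x [bound] ×1, u [bound] ×1
order of uses: x, u
typing: well-typed at T3 → (T1 → T2) → T1 → T2
ordered: ✗, unused: y, v, z — weakening required
linear: ✗, unused: y, v, z — weakening required
affine: ✓, no duplicate uses among y, v, z, x, u
relevant: ✗, unused: y, v, z — weakening required
unrestricted: ✓, type-checks (T3 → (T1 → T2) → T1 → T2) and nothing is barred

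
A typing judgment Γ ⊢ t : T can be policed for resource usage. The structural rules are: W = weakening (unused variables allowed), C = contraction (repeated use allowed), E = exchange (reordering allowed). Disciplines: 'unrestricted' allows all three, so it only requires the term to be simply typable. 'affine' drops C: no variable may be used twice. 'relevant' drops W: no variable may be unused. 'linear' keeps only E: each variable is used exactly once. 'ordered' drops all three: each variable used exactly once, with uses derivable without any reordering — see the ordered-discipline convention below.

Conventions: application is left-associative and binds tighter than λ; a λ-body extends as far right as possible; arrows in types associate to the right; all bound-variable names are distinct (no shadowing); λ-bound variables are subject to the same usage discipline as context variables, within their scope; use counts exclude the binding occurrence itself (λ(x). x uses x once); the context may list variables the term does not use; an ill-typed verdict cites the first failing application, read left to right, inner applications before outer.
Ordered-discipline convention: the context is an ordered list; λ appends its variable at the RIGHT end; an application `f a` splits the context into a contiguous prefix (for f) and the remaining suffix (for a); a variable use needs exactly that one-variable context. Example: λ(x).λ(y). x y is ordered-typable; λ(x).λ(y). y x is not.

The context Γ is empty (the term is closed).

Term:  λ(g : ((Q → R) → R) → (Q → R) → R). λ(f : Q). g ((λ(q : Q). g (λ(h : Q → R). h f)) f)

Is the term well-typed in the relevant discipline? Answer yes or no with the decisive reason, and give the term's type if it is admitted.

no — q left unused
usage: g (λ-bound): 2×, f (λ-bound): 2×, q (λ-bound): 0×, h (λ-bound): 1×
left-to-right use order: g, g, h, f, f
typing: ✓ — (((Q → R) → R) → (Q → R) → R) → Q → (Q → R) → R
across the five disciplines: ordered ✗ · linear ✗ · affine ✗ · relevant ✗ · unrestricted ✓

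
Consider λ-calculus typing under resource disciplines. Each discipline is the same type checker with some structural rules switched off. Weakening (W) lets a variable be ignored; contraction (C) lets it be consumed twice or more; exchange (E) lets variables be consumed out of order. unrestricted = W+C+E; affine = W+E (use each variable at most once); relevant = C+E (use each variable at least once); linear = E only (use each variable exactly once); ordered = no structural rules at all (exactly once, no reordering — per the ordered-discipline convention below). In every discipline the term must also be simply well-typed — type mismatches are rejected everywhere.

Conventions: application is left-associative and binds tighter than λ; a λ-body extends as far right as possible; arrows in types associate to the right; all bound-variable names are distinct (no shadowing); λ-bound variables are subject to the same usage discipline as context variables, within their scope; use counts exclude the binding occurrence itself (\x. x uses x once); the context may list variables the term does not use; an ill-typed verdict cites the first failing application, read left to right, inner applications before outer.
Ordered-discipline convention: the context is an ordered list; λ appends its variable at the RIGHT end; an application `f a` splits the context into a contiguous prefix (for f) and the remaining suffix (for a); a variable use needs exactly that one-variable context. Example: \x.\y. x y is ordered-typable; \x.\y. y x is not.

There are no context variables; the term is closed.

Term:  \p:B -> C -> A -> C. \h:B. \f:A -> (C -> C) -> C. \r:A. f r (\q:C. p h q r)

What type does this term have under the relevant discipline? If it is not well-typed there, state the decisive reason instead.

term : (B -> C -> A -> C) -> B -> (A -> (C -> C) -> C) -> A -> C
use counts: p (λ-bound)=1, h (λ-bound)=1, f (λ-bound)=1, r (λ-bound)=2, q (λ-bound)=1
uses in reading order: f, r, p, h, q, r
typing: the term checks, with type (B -> C -> A -> C) -> B -> (A -> (C -> C) -> C) -> A -> C
across the five disciplines: ordered ✗ · linear ✗ · affine ✗ · relevant ✓ · unrestricted ✓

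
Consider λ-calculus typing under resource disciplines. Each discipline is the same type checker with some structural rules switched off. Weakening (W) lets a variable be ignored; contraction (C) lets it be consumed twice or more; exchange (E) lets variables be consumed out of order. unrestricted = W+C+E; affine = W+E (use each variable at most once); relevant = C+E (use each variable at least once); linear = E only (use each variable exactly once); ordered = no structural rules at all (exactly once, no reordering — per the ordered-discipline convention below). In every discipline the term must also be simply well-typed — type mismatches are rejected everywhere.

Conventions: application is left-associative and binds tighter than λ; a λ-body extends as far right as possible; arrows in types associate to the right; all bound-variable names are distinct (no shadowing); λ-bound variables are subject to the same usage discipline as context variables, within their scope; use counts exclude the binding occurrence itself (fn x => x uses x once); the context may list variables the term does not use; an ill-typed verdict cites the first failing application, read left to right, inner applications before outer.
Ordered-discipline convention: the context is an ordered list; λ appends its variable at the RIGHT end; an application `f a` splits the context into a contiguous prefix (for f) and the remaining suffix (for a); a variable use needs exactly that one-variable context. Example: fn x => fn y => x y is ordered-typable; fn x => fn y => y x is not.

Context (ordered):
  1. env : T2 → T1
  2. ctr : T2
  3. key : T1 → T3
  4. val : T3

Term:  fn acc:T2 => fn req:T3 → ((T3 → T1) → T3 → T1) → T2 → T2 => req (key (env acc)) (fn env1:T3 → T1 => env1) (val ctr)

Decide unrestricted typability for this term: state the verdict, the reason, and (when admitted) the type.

no — not simply typable
use counts: env=1; ctr=1; key=1; val=1; acc [bound]=1; req [bound]=1; env1 [bound]=1
uses in reading order: req, key, env, acc, env1, val, ctr
typing: ill-typed: applying a non-function (T3)
all disciplines: ordered ✗ · linear ✗ · affine ✗ · relevant ✗ · unrestricted ✗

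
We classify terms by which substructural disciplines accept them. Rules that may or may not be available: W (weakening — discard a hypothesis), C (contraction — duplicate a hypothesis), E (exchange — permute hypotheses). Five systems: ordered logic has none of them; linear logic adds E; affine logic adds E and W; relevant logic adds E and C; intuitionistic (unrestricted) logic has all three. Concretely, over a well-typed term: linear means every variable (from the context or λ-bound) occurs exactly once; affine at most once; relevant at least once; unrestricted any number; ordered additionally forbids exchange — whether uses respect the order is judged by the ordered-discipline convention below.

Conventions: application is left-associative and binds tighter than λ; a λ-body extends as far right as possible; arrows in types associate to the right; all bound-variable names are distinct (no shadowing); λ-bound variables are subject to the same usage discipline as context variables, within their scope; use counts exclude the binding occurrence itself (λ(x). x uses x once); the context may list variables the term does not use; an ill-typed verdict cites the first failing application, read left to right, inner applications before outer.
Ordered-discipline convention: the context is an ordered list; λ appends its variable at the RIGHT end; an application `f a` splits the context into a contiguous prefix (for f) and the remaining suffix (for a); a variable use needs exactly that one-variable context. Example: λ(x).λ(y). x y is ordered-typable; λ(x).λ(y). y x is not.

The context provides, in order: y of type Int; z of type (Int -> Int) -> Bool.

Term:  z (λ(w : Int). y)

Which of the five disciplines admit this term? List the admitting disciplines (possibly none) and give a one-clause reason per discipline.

admitted by: affine, unrestricted
variable uses: y: 1; z: 1; w [bound]: 0
left-to-right use order: z, y
typing: ✓ — Bool
ordered: ✗, unused: w — weakening required
linear: ✗, unused: w — weakening required
affine: ✓, none of y, z, w used more than once
relevant: ✗, unused: w — weakening required
unrestricted: ✓, simply typable at Bool; W, C, E all held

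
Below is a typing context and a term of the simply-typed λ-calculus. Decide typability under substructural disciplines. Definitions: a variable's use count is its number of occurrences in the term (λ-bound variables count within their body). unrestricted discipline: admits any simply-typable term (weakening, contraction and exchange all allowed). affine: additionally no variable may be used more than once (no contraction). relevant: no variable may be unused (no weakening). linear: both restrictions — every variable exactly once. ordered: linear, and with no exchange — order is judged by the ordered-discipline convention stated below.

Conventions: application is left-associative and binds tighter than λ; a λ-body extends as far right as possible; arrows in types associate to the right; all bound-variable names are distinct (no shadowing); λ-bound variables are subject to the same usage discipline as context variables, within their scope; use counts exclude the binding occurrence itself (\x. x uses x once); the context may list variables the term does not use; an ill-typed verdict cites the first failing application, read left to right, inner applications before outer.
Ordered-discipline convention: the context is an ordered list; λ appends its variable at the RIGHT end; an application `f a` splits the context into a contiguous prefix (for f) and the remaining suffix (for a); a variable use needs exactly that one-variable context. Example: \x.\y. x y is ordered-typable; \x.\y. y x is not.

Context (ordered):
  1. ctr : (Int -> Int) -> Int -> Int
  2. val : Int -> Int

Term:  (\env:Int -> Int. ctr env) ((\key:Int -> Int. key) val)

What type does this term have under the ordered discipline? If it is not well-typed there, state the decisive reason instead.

term : Int -> Int
variable uses: ctr: 1; val: 1; env (bound): 1; key (bound): 1
uses in reading order: ctr, env, key, val
typing: well-typed — term : Int -> Int
across the five disciplines: ordered ✓ | linear ✓ | affine ✓ | relevant ✓ | unrestricted ✓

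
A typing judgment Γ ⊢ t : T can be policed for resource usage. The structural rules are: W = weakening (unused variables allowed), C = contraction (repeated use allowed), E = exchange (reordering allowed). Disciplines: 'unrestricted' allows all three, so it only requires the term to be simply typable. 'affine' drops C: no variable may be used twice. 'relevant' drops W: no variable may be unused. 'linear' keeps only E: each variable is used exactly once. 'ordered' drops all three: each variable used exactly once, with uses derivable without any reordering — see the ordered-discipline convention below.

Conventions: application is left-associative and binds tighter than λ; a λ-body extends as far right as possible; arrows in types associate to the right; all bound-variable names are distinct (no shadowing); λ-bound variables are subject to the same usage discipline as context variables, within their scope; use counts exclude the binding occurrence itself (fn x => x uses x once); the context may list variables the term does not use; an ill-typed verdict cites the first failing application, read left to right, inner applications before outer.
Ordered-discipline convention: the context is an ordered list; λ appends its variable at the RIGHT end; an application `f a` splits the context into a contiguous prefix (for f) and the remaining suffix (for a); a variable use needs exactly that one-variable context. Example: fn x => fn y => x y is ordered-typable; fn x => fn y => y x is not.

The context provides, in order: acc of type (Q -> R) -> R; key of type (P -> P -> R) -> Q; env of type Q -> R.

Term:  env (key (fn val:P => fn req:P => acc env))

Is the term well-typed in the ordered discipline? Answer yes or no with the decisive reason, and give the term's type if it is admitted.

no — env ×2 used more than once (contraction); unused: val, req — weakening required
usage: acc: 1, key: 1, env: 2, val (λ-bound): 0, req (λ-bound): 0
uses in reading order: env, key, acc, env
typing: the term checks, with type R
per-discipline verdicts: ordered ✗ | linear ✗ | affine ✗ | relevant ✗ | unrestricted ✓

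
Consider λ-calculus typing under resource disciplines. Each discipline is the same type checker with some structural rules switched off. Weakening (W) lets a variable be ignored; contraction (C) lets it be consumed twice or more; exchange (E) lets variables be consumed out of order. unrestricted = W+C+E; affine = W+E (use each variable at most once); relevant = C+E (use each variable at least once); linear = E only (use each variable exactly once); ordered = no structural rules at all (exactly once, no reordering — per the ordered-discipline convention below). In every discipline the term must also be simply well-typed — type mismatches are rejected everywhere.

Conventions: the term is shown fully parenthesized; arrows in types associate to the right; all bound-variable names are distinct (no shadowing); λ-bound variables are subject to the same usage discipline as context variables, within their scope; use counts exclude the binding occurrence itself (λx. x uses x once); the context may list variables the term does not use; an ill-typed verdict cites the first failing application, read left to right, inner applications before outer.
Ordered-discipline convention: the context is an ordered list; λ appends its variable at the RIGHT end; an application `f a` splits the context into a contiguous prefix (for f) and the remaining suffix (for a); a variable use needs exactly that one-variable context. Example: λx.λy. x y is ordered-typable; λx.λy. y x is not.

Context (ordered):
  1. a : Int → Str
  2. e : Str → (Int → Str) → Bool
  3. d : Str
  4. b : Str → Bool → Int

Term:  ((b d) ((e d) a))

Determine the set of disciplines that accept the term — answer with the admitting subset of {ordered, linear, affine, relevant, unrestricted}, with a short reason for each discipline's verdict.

admitting disciplines: relevant, unrestricted
variable uses: a=1, e=1, d=2, b=1
left-to-right use order: b, d, e, d, a
typing: well-typed at Int
ordered: ✗, needs contraction — d ×2
linear: ✗, needs contraction — d ×2
affine: ✗, needs contraction — d ×2
relevant: ✓, none of a, e, d, b goes unused
unrestricted: ✓, simply typable at Int; W, C, E all held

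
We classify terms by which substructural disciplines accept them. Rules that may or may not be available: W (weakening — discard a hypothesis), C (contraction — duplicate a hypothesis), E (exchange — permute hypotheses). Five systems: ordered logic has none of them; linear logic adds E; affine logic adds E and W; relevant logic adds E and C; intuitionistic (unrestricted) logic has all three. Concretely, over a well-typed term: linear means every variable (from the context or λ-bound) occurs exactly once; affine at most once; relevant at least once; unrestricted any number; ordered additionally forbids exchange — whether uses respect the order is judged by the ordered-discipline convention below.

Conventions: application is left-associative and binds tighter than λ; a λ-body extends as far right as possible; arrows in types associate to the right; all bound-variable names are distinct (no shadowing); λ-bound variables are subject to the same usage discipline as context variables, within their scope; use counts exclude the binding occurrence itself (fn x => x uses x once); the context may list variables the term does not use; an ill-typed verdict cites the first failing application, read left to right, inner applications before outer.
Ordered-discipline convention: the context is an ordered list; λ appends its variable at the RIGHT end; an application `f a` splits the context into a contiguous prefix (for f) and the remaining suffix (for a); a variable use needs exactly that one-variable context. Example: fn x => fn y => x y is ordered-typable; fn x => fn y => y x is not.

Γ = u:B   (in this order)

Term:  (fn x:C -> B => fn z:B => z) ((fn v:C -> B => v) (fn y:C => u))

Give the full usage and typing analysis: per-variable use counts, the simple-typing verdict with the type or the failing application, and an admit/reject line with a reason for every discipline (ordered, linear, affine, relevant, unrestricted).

use counts: u=1; x [bound]=0; z [bound]=1; v [bound]=1; y [bound]=0
order of uses: z, v, u
typing: ✓ — B -> B
ordered: ✗ — needs weakening: x, y unused
linear: ✗ — needs weakening: x, y unused
affine: ✓ — at most one use each (u, x, z, v, y)
relevant: ✗ — needs weakening: x, y unused
unrestricted: ✓ — typability at B -> B is all that's needed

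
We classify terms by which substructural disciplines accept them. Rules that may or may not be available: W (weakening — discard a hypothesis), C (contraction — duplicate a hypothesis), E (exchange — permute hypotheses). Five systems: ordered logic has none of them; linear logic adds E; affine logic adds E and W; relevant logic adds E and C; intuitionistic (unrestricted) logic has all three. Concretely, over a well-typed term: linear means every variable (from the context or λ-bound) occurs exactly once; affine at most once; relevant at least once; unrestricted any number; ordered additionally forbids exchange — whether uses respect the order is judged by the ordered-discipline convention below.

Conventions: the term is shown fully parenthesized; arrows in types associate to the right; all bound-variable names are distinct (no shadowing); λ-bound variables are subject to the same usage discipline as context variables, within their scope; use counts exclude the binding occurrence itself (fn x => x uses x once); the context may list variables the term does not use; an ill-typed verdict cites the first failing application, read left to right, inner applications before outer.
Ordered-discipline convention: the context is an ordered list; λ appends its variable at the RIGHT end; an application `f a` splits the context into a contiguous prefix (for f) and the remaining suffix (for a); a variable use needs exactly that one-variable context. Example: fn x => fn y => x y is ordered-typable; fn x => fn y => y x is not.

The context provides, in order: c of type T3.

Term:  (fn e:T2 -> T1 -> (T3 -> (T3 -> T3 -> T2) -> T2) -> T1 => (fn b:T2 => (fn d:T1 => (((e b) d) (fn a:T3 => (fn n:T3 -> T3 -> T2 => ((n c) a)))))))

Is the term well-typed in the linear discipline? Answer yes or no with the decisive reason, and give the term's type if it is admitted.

yes — exactly-once usage across c, e, b, d, a, n; term : (T2 -> T1 -> (T3 -> (T3 -> T3 -> T2) -> T2) -> T1) -> T2 -> T1 -> T1
use counts: c: 1; e (λ-bound): 1; b (λ-bound): 1; d (λ-bound): 1; a (λ-bound): 1; n (λ-bound): 1
uses in reading order: e, b, d, n, c, a
typing: well-typed at (T2 -> T1 -> (T3 -> (T3 -> T3 -> T2) -> T2) -> T1) -> T2 -> T1 -> T1
per-discipline verdicts: ordered ✗ | linear ✓ | affine ✓ | relevant ✓ | unrestricted ✓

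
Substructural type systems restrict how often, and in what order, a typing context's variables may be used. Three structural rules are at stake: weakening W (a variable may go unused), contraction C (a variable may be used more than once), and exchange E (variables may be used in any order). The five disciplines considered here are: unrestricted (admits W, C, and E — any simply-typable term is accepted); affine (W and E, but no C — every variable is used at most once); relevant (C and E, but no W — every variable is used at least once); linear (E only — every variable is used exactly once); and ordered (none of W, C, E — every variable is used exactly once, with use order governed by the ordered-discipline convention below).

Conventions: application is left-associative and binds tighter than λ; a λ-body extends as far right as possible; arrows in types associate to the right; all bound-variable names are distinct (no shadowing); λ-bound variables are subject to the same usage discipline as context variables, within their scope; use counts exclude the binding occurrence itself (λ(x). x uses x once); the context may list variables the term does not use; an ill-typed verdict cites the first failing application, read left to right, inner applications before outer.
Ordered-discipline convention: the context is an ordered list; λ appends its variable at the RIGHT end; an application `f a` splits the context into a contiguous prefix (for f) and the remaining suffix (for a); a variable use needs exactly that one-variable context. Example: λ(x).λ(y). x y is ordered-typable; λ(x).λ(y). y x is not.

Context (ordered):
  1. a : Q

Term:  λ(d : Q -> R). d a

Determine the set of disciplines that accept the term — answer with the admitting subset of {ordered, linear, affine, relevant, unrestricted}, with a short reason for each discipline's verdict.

admitting disciplines: linear, affine, relevant, unrestricted
usage: a ×1, d (bound) ×1
uses in reading order: d, a
typing: ✓ — (Q -> R) -> R
ordered: ✗ — no contiguous prefix/suffix split fits d, a
linear: ✓ — single use per variable (a, d)
affine: ✓ — a, d: no repeats, contraction unneeded
relevant: ✓ — every one of a, d appears
unrestricted: ✓ — simply typable at (Q -> R) -> R; W, C, E all held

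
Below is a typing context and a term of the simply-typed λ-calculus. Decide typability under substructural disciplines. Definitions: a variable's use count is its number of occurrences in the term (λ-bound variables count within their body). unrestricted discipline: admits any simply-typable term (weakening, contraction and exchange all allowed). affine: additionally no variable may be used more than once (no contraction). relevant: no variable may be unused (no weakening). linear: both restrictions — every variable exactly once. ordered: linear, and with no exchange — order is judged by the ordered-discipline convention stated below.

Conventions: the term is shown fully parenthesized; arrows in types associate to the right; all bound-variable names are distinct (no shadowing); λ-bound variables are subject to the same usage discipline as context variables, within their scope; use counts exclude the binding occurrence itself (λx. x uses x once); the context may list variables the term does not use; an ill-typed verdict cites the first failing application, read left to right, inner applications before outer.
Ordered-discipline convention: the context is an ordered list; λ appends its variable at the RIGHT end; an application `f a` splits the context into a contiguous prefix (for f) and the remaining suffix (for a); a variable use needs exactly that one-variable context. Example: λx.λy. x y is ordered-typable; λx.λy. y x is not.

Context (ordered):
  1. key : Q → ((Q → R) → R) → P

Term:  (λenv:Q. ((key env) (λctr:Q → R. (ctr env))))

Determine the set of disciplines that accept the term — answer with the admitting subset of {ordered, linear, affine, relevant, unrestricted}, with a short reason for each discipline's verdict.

accepted by: relevant, unrestricted
use counts: key ×1, env (λ-bound) ×2, ctr (λ-bound) ×1
use order (left to right): key, env, ctr, env
typing: well-typed — term : Q → P
ordered: ✗, uses contraction: env ×2
linear: ✗, uses contraction: env ×2
affine: ✗, uses contraction: env ×2
relevant: ✓, at least one use each (key, env, ctr)
unrestricted: ✓, well-typed at Q → P; no restrictions here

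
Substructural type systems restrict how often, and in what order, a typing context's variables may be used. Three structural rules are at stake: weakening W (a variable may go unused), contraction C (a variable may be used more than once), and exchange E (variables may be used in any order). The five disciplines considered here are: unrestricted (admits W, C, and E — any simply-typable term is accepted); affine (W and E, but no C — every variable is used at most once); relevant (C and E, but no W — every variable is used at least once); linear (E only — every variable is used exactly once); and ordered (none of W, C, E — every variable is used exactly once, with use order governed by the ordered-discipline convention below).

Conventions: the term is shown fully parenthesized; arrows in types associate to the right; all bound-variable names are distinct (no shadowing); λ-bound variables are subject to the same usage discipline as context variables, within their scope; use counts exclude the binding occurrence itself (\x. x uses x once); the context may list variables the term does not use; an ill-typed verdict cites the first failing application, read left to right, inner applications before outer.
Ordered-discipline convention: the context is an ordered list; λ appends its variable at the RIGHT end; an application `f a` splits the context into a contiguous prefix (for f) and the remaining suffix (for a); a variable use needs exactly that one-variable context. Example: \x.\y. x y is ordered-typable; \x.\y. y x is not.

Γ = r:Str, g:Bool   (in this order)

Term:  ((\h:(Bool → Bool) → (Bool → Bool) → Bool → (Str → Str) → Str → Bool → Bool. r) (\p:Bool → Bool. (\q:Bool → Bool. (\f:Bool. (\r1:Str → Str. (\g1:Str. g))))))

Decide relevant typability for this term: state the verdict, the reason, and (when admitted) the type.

no — a type mismatch blocks all five
counts: r: 1×; g: 1×; h [bound]: 0×; p [bound]: 0×; q [bound]: 0×; f [bound]: 0×; r1 [bound]: 0×; g1 [bound]: 0×
left-to-right use order: r, g
typing: ill-typed: an argument (Bool → Bool) → (Bool → Bool) → Bool → (Str → Str) → Str → Bool mismatches the expected (Bool → Bool) → (Bool → Bool) → Bool → (Str → Str) → Str → Bool → Bool
all disciplines: ordered ✗; linear ✗; affine ✗; relevant ✗; unrestricted ✗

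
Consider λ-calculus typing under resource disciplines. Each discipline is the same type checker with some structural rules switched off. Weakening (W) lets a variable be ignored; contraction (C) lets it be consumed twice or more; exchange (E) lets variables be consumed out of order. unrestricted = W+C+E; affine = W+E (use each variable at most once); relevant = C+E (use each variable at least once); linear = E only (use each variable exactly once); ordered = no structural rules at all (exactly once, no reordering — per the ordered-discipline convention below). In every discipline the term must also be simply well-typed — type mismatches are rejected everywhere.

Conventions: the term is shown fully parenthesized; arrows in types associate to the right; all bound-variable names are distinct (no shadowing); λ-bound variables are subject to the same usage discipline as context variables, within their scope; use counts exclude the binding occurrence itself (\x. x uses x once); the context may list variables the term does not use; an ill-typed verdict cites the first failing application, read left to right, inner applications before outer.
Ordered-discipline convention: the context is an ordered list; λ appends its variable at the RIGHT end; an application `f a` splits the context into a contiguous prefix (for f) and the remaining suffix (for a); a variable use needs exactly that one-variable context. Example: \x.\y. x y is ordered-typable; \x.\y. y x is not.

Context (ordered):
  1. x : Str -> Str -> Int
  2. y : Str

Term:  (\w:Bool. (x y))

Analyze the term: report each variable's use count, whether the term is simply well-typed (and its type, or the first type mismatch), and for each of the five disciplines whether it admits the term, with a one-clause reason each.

counts: x: 1, y: 1, w [bound]: 0
order of uses: x, y
typing: the term checks, with type Bool -> Str -> Int
ordered ✗ (w left unused)
linear ✗ (w left unused)
affine ✓ (none of x, y, w used more than once)
relevant ✗ (w left unused)
unrestricted ✓ (type-checks (Bool -> Str -> Int) and nothing is barred)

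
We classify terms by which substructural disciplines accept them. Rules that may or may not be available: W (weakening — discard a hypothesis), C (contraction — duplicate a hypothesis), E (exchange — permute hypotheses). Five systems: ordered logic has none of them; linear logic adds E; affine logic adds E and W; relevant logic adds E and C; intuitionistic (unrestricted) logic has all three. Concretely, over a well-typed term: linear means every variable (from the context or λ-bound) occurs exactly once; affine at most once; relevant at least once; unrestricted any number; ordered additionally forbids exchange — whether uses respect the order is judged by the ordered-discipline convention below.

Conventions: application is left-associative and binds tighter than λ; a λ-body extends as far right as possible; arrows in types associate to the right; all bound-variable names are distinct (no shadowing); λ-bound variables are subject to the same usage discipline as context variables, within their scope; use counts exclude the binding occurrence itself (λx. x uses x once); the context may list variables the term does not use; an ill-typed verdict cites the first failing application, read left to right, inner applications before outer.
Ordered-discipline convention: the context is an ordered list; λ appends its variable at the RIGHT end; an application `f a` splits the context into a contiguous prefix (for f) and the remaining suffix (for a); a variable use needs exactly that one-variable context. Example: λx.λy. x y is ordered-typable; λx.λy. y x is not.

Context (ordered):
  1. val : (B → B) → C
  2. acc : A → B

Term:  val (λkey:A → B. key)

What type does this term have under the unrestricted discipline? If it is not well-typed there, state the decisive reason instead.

not well-typed under unrestricted — not simply typable
variable uses: val: 1×, acc: 0×, key (λ-bound): 1×
left-to-right use order: val, key
typing: ill-typed: a function awaiting B → B gets (A → B) → A → B
summary: ordered ✗ | linear ✗ | affine ✗ | relevant ✗ | unrestricted ✗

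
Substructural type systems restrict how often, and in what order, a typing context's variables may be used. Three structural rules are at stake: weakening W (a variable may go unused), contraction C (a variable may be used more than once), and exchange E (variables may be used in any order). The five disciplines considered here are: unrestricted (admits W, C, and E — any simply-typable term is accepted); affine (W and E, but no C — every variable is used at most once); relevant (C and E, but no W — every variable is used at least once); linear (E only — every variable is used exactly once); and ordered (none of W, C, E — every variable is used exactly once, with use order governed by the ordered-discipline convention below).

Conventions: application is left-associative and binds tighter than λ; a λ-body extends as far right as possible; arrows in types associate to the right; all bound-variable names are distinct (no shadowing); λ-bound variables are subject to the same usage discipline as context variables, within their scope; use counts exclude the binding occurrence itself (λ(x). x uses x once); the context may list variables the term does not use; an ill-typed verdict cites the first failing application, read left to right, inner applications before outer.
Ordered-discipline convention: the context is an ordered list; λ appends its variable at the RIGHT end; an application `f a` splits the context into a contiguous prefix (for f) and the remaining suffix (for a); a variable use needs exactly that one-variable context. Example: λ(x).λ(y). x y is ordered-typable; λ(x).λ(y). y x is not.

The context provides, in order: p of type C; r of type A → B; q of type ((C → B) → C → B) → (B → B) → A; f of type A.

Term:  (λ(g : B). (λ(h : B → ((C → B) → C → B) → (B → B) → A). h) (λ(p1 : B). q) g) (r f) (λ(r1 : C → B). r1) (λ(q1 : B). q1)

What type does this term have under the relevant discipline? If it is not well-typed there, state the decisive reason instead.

not well-typed under relevant — unused: p, p1 — weakening required
counts: p ×0; r ×1; q ×1; f ×1; g (bound) ×1; h (bound) ×1; p1 (bound) ×0; r1 (bound) ×1; q1 (bound) ×1
left-to-right use order: h, q, g, r, f, r1, q1
typing: ✓ — A
summary: ordered ✗ · linear ✗ · affine ✓ · relevant ✗ · unrestricted ✓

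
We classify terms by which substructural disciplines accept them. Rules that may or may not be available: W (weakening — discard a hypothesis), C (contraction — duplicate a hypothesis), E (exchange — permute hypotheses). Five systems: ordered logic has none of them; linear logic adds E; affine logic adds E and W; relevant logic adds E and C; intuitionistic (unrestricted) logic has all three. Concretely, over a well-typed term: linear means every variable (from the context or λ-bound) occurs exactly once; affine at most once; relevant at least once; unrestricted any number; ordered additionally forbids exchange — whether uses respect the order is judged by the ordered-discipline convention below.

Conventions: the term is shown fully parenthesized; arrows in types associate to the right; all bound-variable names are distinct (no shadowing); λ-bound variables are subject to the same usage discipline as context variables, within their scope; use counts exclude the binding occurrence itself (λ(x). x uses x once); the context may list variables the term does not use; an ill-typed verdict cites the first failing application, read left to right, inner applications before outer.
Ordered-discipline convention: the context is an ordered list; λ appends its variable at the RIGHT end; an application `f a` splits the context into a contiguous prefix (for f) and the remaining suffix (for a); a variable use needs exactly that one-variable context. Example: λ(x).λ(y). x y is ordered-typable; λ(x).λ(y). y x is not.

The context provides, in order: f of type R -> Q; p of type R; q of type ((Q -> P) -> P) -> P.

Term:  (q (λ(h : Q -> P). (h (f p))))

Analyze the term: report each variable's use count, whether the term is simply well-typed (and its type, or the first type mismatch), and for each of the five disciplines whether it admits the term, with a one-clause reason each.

counts: f: 1, p: 1, q: 1, h (λ-bound): 1
left-to-right use order: q, h, f, p
typing: the term checks, with type P
ordered: ✗ — needs exchange: uses follow q, h, f, p
linear: ✓ — exactly-once usage across f, p, q, h
affine: ✓ — no duplicate uses among f, p, q, h
relevant: ✓ — none of f, p, q, h goes unused
unrestricted: ✓ — typability at P is all that's needed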